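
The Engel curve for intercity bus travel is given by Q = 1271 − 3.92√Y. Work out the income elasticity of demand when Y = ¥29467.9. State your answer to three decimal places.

-0.563

At Y = 29467.9: Q = 598.084.
dQ/dY = -3.92/(2√Y) = -0.0114178 at this income.
η = (dQ/dY)·(Y/Q) = -0.0114178 × (29467.9/598.084) = -0.563.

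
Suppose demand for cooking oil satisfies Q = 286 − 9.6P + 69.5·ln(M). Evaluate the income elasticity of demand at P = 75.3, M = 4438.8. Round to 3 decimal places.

At P = 75.3, M = 4438.8: Q = 146.791.
Holding P constant, ∂Q/∂M = 69.5/M = 0.0156574.
η_M = (∂Q/∂M)·(M/Q) = 0.0156574 × (4438.8/146.791) = 0.473.

0.473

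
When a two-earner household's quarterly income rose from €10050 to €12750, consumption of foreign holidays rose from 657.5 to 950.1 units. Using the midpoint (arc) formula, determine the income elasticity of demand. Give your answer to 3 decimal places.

1.537

ΔQ = 950.1 − 657.5 = 292.6; midpoint Q̄ = (657.5 + 950.1)/2 = 803.8.
ΔI = 12750 − 10050 = 2700; midpoint Ī = (10050 + 12750)/2 = 11400.
η = (ΔQ/Q̄) ÷ (ΔI/Ī) = (292.6/803.8) ÷ (2700/11400) = 1.537.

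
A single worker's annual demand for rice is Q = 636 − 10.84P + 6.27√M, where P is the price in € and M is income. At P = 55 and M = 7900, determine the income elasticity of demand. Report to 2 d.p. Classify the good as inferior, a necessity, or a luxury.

0.47 (necessity)

At P = 55, M = 7900: Q = 597.090.
Holding P constant, ∂Q/∂M = 6.27/(2√M) = 0.0352715.
η_M = (∂Q/∂M)·(M/Q) = 0.0352715 × (7900/597.090) = 0.47.
Since 0 < η < 1, this is a necessity.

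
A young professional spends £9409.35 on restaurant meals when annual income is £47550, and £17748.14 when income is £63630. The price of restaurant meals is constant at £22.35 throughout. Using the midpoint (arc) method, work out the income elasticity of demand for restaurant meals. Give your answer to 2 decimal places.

With a constant price, Q₁ = 9409.35/22.35 = 421.000 and Q₂ = 17748.14/22.35 = 794.100 (equivalently, work directly with expenditure since P cancels).
Midpoint %ΔQ = (17748.14 − 9409.35)/13578.75 = 0.61411; midpoint %ΔI = (63630 − 47550)/55590 = 0.28926.
η = 0.61411 / 0.28926 = 2.12.

2.12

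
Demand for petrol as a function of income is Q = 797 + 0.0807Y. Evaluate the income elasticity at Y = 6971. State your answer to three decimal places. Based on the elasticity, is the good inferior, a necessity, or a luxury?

At Y = 6971: Q = 1359.560.
dQ/dY = 0.0807.
η = (dQ/dY)·(Y/Q) = 0.0807 × (6971/1359.560) = 0.414.
Since 0 < η < 1, the good is a necessity.

0.414 (necessity)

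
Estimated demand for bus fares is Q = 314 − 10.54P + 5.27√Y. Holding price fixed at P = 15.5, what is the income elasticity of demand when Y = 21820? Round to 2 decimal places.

0.42

At P = 15.5, Y = 21820: Q = 929.093.
Holding P constant, ∂Q/∂Y = 5.27/(2√Y) = 0.0178383.
η_Y = (∂Q/∂Y)·(Y/Q) = 0.0178383 × (21820/929.093) = 0.42.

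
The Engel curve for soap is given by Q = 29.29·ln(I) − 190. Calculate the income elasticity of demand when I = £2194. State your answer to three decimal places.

0.829

At I = 2194: Q = 35.342.
dQ/dI = 29.29/I = 0.01335 at this income.
η = (dQ/dI)·(I/Q) = 0.01335 × (2194/35.342) = 0.829.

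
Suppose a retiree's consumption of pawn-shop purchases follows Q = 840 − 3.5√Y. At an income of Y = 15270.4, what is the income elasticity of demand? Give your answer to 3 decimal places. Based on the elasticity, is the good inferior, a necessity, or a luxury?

-0.531 (inferior good)

At Y = 15270.4: Q = 407.493.
dQ/dY = -3.5/(2√Y) = -0.0141616 at this income.
η = (dQ/dY)·(Y/Q) = -0.0141616 × (15270.4/407.493) = -0.531.
Since η < 0, the good is an inferior good.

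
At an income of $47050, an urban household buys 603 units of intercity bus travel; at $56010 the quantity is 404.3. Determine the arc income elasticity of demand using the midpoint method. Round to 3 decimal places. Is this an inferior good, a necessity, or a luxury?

-2.269 (inferior good)

ΔQ = 404.3 − 603 = -198.7; midpoint Q̄ = (603 + 404.3)/2 = 503.65.
ΔI = 56010 − 47050 = 8960; midpoint Ī = (47050 + 56010)/2 = 51530.
η = (ΔQ/Q̄) ÷ (ΔI/Ī) = (-198.7/503.65) ÷ (8960/51530) = -2.269.
η < 0 ⇒ inferior good.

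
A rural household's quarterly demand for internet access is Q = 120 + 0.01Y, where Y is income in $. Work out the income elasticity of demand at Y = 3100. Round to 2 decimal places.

At Y = 3100: Q = 151.000.
dQ/dY = 0.01.
η = (dQ/dY)·(Y/Q) = 0.01 × (3100/151.000) = 0.21.

0.21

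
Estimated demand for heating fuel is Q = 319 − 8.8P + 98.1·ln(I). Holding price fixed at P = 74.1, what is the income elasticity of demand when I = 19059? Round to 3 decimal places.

0.155

At P = 74.1, I = 19059: Q = 633.724.
Holding P constant, ∂Q/∂I = 98.1/I = 0.00514717.
η_I = (∂Q/∂I)·(I/Q) = 0.00514717 × (19059/633.724) = 0.155.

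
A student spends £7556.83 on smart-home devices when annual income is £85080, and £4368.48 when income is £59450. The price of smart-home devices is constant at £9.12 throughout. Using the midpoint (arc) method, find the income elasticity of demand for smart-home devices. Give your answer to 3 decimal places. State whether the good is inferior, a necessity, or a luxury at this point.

With a constant price, Q₁ = 7556.83/9.12 = 828.600 and Q₂ = 4368.48/9.12 = 479.000 (equivalently, work directly with expenditure since P cancels).
Midpoint %ΔQ = (4368.48 − 7556.83)/5962.66 = -0.53472; midpoint %ΔI = (59450 − 85080)/72265 = -0.35467.
η = -0.53472 / -0.35467 = 1.508.
η > 1 ⇒ luxury.

1.508 (luxury)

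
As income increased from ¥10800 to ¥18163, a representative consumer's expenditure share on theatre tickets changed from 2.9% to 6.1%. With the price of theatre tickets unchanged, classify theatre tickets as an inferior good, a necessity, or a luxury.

The budget share rises as income rises, so η > 1.

luxury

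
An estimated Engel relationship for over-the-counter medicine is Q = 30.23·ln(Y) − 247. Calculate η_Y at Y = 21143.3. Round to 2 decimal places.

At Y = 21143.3: Q = 54.063.
dQ/dY = 30.23/Y = 0.00142977 at this income.
η = (dQ/dY)·(Y/Q) = 0.00142977 × (21143.3/54.063) = 0.56.

0.56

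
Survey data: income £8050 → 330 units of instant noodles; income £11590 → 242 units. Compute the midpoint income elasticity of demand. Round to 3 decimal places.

ΔQ = 242 − 330 = -88; midpoint Q̄ = (330 + 242)/2 = 286.
ΔI = 11590 − 8050 = 3540; midpoint Ī = (8050 + 11590)/2 = 9820.
η = (ΔQ/Q̄) ÷ (ΔI/Ī) = (-88/286) ÷ (3540/9820) = -0.854.

-0.854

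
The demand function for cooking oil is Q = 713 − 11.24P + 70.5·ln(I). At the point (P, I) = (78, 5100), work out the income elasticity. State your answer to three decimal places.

At P = 78, I = 5100: Q = 438.138.
Holding P constant, ∂Q/∂I = 70.5/I = 0.0138235.
η_I = (∂Q/∂I)·(I/Q) = 0.0138235 × (5100/438.138) = 0.161.

0.161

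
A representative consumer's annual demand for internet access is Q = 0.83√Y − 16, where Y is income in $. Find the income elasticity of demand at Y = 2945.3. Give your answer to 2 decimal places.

At Y = 2945.3: Q = 29.045.
dQ/dY = 0.83/(2√Y) = 0.00764686 at this income.
η = (dQ/dY)·(Y/Q) = 0.00764686 × (2945.3/29.045) = 0.78.

0.78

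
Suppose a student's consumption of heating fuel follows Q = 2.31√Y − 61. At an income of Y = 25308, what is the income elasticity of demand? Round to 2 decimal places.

0.60

At Y = 25308: Q = 306.486.
dQ/dY = 2.31/(2√Y) = 0.00726028 at this income.
η = (dQ/dY)·(Y/Q) = 0.00726028 × (25308/306.486) = 0.60.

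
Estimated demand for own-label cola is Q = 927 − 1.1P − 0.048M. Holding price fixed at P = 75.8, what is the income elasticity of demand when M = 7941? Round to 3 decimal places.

-0.824

At P = 75.8, M = 7941: Q = 462.452.
Holding P constant, ∂Q/∂M = −0.048.
η_M = (∂Q/∂M)·(M/Q) = -0.048 × (7941/462.452) = -0.824.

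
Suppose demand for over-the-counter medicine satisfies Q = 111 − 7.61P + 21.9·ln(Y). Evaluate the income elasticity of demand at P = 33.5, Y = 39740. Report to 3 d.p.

At P = 33.5, Y = 39740: Q = 87.988.
Holding P constant, ∂Q/∂Y = 21.9/Y = 0.000551082.
η_Y = (∂Q/∂Y)·(Y/Q) = 0.000551082 × (39740/87.988) = 0.249.

0.249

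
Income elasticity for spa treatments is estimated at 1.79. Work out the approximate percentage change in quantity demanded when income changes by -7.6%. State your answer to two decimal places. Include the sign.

%ΔQ ≈ η × %ΔI = 1.79 × (-7.6%) = -13.60%.

-13.60%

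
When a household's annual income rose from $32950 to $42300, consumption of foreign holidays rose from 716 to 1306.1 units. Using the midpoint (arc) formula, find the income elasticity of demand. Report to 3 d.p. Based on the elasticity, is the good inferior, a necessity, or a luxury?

2.349 (luxury)

ΔQ = 1306.1 − 716 = 590.1; midpoint Q̄ = (716 + 1306.1)/2 = 1011.05.
ΔI = 42300 − 32950 = 9350; midpoint Ī = (32950 + 42300)/2 = 37625.
η = (ΔQ/Q̄) ÷ (ΔI/Ī) = (590.1/1011.05) ÷ (9350/37625) = 2.349.
η > 1 ⇒ luxury.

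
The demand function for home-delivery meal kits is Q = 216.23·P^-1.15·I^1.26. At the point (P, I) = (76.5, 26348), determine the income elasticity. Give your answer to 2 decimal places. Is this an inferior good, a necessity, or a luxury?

For a multiplicative demand Q = A·P^α·I^β, the income elasticity is β everywhere.
Here β = 1.26, so η = 1.26.
Since η > 1, this is a luxury.

1.26 (luxury)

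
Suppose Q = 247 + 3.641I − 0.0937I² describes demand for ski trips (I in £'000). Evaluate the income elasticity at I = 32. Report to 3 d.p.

At I = 32: Q = 267.5632.
dQ/dI = 3.641 − 0.1874I = -2.35580.
η = (dQ/dI)·(I/Q) = -2.35580 × (32/267.5632) = -0.282.

-0.282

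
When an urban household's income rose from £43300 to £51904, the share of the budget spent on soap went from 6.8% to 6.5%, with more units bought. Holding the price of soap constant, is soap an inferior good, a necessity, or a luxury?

Quantity rises but the budget share falls as income rises, so 0 < η < 1.

necessity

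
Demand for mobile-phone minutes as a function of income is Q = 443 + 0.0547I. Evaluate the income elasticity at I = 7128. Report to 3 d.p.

0.468

At I = 7128: Q = 832.902.
dQ/dI = 0.0547.
η = (dQ/dI)·(I/Q) = 0.0547 × (7128/832.902) = 0.468.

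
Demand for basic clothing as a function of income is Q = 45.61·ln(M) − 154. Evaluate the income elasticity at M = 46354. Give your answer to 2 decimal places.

At M = 46354: Q = 336.037.
dQ/dM = 45.61/M = 0.00098395 at this income.
η = (dQ/dM)·(M/Q) = 0.00098395 × (46354/336.037) = 0.14.

0.14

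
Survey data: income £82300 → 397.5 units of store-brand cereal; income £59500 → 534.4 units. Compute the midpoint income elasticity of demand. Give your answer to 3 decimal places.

ΔQ = 534.4 − 397.5 = 136.9; midpoint Q̄ = (397.5 + 534.4)/2 = 465.95.
ΔI = 59500 − 82300 = -22800; midpoint Ī = (82300 + 59500)/2 = 70900.
η = (ΔQ/Q̄) ÷ (ΔI/Ī) = (136.9/465.95) ÷ (-22800/70900) = -0.914.

-0.914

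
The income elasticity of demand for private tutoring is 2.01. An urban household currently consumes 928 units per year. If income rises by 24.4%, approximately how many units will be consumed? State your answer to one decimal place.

%ΔQ ≈ η × %ΔI = 2.01 × 24.4% = 49.044%.
New Q ≈ 928 × (1 + 0.49044) = 1383.1.

1383.1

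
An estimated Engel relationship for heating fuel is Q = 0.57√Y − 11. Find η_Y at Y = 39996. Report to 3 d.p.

At Y = 39996: Q = 102.994.
dQ/dY = 0.57/(2√Y) = 0.00142507 at this income.
η = (dQ/dY)·(Y/Q) = 0.00142507 × (39996/102.994) = 0.553.

0.553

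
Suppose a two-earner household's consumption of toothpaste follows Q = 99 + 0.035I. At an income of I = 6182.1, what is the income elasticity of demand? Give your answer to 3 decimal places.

0.686

At I = 6182.1: Q = 315.374.
dQ/dI = 0.035.
η = (dQ/dI)·(I/Q) = 0.035 × (6182.1/315.374) = 0.686.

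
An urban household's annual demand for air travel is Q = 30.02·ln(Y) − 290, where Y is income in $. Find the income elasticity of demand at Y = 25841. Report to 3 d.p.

2.002

At Y = 25841: Q = 14.995.
dQ/dY = 30.02/Y = 0.00116172 at this income.
η = (dQ/dY)·(Y/Q) = 0.00116172 × (25841/14.995) = 2.002.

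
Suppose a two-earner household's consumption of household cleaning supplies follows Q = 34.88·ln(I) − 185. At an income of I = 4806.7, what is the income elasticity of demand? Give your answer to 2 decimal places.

0.32

At I = 4806.7: Q = 110.704.
dQ/dI = 34.88/I = 0.00725654 at this income.
η = (dQ/dI)·(I/Q) = 0.00725654 × (4806.7/110.704) = 0.32.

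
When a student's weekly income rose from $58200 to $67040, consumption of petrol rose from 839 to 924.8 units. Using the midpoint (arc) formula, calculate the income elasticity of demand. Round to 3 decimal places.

ΔQ = 924.8 − 839 = 85.8; midpoint Q̄ = (839 + 924.8)/2 = 881.9.
ΔI = 67040 − 58200 = 8840; midpoint Ī = (58200 + 67040)/2 = 62620.
η = (ΔQ/Q̄) ÷ (ΔI/Ī) = (85.8/881.9) ÷ (8840/62620) = 0.689.

0.689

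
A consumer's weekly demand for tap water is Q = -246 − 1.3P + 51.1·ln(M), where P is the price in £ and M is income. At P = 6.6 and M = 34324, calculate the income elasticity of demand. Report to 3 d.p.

At P = 6.6, M = 34324: Q = 279.088.
Holding P constant, ∂Q/∂M = 51.1/M = 0.00148875.
η_M = (∂Q/∂M)·(M/Q) = 0.00148875 × (34324/279.088) = 0.183.

0.183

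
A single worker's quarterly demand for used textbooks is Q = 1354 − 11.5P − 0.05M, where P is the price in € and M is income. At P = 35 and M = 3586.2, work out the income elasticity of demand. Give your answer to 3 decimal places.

-0.232

At P = 35, M = 3586.2: Q = 772.190.
Holding P constant, ∂Q/∂M = −0.05.
η_M = (∂Q/∂M)·(M/Q) = -0.05 × (3586.2/772.190) = -0.232.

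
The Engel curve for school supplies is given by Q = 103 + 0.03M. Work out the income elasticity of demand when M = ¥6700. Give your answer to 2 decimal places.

At M = 6700: Q = 304.000.
dQ/dM = 0.03.
η = (dQ/dM)·(M/Q) = 0.03 × (6700/304.000) = 0.66.

0.66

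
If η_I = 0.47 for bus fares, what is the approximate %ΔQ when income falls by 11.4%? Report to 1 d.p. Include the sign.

%ΔQ ≈ η × %ΔI = 0.47 × (-11.4%) = -5.4%.

-5.4%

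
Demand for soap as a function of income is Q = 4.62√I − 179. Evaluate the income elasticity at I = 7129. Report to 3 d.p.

0.924

At I = 7129: Q = 211.082.
dQ/dI = 4.62/(2√I) = 0.0273588 at this income.
η = (dQ/dI)·(I/Q) = 0.0273588 × (7129/211.082) = 0.924.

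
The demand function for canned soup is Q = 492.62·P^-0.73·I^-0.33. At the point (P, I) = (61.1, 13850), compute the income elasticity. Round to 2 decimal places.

-0.33

For a multiplicative demand Q = A·P^α·I^β, the income elasticity is β everywhere.
Here β = -0.33, so η = -0.33.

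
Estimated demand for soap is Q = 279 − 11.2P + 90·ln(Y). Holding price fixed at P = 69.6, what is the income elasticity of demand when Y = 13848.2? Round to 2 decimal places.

0.25

At P = 69.6, Y = 13848.2: Q = 357.712.
Holding P constant, ∂Q/∂Y = 90/Y = 0.00649904.
η_Y = (∂Q/∂Y)·(Y/Q) = 0.00649904 × (13848.2/357.712) = 0.25.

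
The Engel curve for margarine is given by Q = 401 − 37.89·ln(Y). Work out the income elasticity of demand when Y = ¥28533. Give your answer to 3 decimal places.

-3.082

At Y = 28533: Q = 12.293.
dQ/dY = -37.89/Y = -0.00132794 at this income.
η = (dQ/dY)·(Y/Q) = -0.00132794 × (28533/12.293) = -3.082.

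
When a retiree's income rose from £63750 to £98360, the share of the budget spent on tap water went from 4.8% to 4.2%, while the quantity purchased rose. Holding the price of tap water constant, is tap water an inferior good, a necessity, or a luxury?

necessity

Quantity rises but the budget share falls as income rises, so 0 < η < 1.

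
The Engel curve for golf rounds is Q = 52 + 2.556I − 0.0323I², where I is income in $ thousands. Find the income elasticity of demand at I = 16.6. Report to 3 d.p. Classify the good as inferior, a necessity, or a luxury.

At I = 16.6: Q = 85.5290.
dQ/dI = 2.556 − 0.0646I = 1.48364.
η = (dQ/dI)·(I/Q) = 1.48364 × (16.6/85.5290) = 0.288.
0 < η < 1 ⇒ necessity.

0.288 (necessity)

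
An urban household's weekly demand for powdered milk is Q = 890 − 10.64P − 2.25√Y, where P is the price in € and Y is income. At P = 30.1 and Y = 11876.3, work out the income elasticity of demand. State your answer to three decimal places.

At P = 30.1, Y = 11876.3: Q = 324.535.
Holding P constant, ∂Q/∂Y = -2.25/(2√Y) = -0.0103231.
η_Y = (∂Q/∂Y)·(Y/Q) = -0.0103231 × (11876.3/324.535) = -0.378.

-0.378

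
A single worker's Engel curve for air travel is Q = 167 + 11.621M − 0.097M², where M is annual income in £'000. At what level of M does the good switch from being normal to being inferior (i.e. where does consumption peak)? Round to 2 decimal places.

dQ/dM = 11.621 − 0.194M.
The good is inferior where dQ/dM < 0. Setting dQ/dM = 0 gives M = 11.621 / 0.194 = 59.90.

59.90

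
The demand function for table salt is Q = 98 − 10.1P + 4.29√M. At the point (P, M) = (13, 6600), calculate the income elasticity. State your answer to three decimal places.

0.553

At P = 13, M = 6600: Q = 315.221.
Holding P constant, ∂Q/∂M = 4.29/(2√M) = 0.0264031.
η_M = (∂Q/∂M)·(M/Q) = 0.0264031 × (6600/315.221) = 0.553.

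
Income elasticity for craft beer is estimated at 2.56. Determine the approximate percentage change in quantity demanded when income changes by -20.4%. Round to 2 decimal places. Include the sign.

-52.22%

%ΔQ ≈ η × %ΔI = 2.56 × (-20.4%) = -52.22%.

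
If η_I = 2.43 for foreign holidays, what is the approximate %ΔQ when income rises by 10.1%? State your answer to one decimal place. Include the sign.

24.5%

%ΔQ ≈ η × %ΔI = 2.43 × 10.1% = 24.5%.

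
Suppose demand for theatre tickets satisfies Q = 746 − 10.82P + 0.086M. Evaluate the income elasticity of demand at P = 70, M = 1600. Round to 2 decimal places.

1.09

At P = 70, M = 1600: Q = 126.200.
Holding P constant, ∂Q/∂M = 0.086.
η_M = (∂Q/∂M)·(M/Q) = 0.086 × (1600/126.200) = 1.09.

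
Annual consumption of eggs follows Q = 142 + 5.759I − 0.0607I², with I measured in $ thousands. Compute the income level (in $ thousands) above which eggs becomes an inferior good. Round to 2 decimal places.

dQ/dI = 5.759 − 0.1214I.
The good is inferior where dQ/dI < 0. Setting dQ/dI = 0 gives I = 5.759 / 0.1214 = 47.44.

47.44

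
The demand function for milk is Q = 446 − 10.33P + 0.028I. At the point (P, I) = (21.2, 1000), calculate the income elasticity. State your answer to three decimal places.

0.110

At P = 21.2, I = 1000: Q = 255.004.
Holding P constant, ∂Q/∂I = 0.028.
η_I = (∂Q/∂I)·(I/Q) = 0.028 × (1000/255.004) = 0.110.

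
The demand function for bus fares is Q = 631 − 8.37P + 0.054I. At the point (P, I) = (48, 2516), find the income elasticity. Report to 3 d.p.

At P = 48, I = 2516: Q = 365.104.
Holding P constant, ∂Q/∂I = 0.054.
η_I = (∂Q/∂I)·(I/Q) = 0.054 × (2516/365.104) = 0.372.

0.372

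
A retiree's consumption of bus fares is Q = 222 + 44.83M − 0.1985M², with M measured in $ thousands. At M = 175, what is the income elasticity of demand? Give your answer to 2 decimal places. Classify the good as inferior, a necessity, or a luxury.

At M = 175: Q = 1988.1875.
dQ/dM = 44.83 − 0.397M = -24.64500.
η = (dQ/dM)·(M/Q) = -24.64500 × (175/1988.1875) = -2.17.
η < 0 ⇒ inferior good.

-2.17 (inferior good)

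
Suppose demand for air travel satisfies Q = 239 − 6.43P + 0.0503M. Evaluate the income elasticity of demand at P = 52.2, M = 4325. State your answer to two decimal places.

At P = 52.2, M = 4325: Q = 120.901.
Holding P constant, ∂Q/∂M = 0.0503.
η_M = (∂Q/∂M)·(M/Q) = 0.0503 × (4325/120.901) = 1.80.

1.80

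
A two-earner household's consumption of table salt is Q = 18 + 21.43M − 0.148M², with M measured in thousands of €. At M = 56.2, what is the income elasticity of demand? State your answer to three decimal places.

0.357

At M = 56.2: Q = 754.9169.
dQ/dM = 21.43 − 0.296M = 4.79480.
η = (dQ/dM)·(M/Q) = 4.79480 × (56.2/754.9169) = 0.357.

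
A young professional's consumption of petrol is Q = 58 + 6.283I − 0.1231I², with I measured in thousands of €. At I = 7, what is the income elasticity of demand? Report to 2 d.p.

0.33

At I = 7: Q = 95.9491.
dQ/dI = 6.283 − 0.2462I = 4.55960.
η = (dQ/dI)·(I/Q) = 4.55960 × (7/95.9491) = 0.33.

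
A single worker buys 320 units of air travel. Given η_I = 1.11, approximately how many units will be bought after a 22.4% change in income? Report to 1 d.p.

399.6

%ΔQ ≈ η × %ΔI = 1.11 × 22.4% = 24.864%.
New Q ≈ 320 × (1 + 0.24864) = 399.6.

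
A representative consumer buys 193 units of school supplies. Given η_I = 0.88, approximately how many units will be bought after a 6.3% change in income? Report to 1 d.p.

%ΔQ ≈ η × %ΔI = 0.88 × 6.3% = 5.544%.
New Q ≈ 193 × (1 + 0.05544) = 203.7.

203.7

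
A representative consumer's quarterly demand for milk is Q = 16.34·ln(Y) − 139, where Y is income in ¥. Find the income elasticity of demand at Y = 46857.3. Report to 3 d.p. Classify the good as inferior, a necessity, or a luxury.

0.445 (necessity)

At Y = 46857.3: Q = 36.734.
dQ/dY = 16.34/Y = 0.000348718 at this income.
η = (dQ/dY)·(Y/Q) = 0.000348718 × (46857.3/36.734) = 0.445.
Since 0 < η < 1, the good is a necessity.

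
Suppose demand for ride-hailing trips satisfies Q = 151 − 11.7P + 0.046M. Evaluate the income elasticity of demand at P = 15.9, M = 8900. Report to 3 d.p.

1.094

At P = 15.9, M = 8900: Q = 374.370.
Holding P constant, ∂Q/∂M = 0.046.
η_M = (∂Q/∂M)·(M/Q) = 0.046 × (8900/374.370) = 1.094.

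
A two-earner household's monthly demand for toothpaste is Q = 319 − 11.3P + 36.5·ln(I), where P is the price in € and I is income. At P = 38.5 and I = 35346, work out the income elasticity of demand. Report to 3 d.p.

At P = 38.5, I = 35346: Q = 266.212.
Holding P constant, ∂Q/∂I = 36.5/I = 0.00103265.
η_I = (∂Q/∂I)·(I/Q) = 0.00103265 × (35346/266.212) = 0.137.

0.137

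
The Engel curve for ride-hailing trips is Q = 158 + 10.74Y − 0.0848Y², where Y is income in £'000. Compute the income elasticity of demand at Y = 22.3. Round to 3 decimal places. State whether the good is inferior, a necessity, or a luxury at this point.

At Y = 22.3: Q = 355.3318.
dQ/dY = 10.74 − 0.1696Y = 6.95792.
η = (dQ/dY)·(Y/Q) = 6.95792 × (22.3/355.3318) = 0.437.
0 < η < 1 ⇒ necessity.

0.437 (necessity)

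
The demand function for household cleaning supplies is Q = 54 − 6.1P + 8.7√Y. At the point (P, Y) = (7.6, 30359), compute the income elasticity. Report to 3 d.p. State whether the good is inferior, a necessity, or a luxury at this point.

At P = 7.6, Y = 30359: Q = 1523.514.
Holding P constant, ∂Q/∂Y = 8.7/(2√Y) = 0.0249658.
η_Y = (∂Q/∂Y)·(Y/Q) = 0.0249658 × (30359/1523.514) = 0.497.
Since 0 < η < 1, this is a necessity.

0.497 (necessity)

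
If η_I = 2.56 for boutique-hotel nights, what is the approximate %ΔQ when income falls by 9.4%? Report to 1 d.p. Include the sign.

-24.1%

%ΔQ ≈ η × %ΔI = 2.56 × (-9.4%) = -24.1%.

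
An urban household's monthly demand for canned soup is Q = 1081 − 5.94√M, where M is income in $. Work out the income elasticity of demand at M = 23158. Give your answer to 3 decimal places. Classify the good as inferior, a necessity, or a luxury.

-2.553 (inferior good)

At M = 23158: Q = 177.065.
dQ/dM = -5.94/(2√M) = -0.0195167 at this income.
η = (dQ/dM)·(M/Q) = -0.0195167 × (23158/177.065) = -2.553.
Since η < 0, the good is an inferior good.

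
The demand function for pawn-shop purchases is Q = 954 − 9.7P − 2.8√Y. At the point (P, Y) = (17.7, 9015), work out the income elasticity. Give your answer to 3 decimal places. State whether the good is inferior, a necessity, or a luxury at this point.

-0.257 (inferior good)

At P = 17.7, Y = 9015: Q = 516.457.
Holding P constant, ∂Q/∂Y = -2.8/(2√Y) = -0.014745.
η_Y = (∂Q/∂Y)·(Y/Q) = -0.014745 × (9015/516.457) = -0.257.
Since η < 0, this is an inferior good.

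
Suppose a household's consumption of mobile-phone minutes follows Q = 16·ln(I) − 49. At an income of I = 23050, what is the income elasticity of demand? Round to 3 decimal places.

0.143

At I = 23050: Q = 111.727.
dQ/dI = 16/I = 0.000694143 at this income.
η = (dQ/dI)·(I/Q) = 0.000694143 × (23050/111.727) = 0.143.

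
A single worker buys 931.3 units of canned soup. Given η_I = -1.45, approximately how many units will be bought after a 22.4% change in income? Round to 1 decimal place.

628.8

%ΔQ ≈ η × %ΔI = -1.45 × 22.4% = -32.48%.
New Q ≈ 931.3 × (1 − 0.3248) = 628.8.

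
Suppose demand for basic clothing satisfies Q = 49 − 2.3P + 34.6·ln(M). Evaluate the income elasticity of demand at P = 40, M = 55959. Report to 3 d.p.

At P = 40, M = 55959: Q = 335.260.
Holding P constant, ∂Q/∂M = 34.6/M = 0.00061831.
η_M = (∂Q/∂M)·(M/Q) = 0.00061831 × (55959/335.260) = 0.103.

0.103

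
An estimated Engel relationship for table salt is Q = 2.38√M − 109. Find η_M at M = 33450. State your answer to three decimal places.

At M = 33450: Q = 326.286.
dQ/dM = 2.38/(2√M) = 0.00650652 at this income.
η = (dQ/dM)·(M/Q) = 0.00650652 × (33450/326.286) = 0.667.

0.667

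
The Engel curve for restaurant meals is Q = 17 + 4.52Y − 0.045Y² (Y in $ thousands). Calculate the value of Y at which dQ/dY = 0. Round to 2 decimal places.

50.22

dQ/dY = 4.52 − 0.09Y.
The good is inferior where dQ/dY < 0. Setting dQ/dY = 0 gives Y = 4.52 / 0.09 = 50.22.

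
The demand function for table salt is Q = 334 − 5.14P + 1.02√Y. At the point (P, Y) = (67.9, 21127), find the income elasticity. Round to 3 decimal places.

0.556

At P = 67.9, Y = 21127: Q = 133.252.
Holding P constant, ∂Q/∂Y = 1.02/(2√Y) = 0.00350874.
η_Y = (∂Q/∂Y)·(Y/Q) = 0.00350874 × (21127/133.252) = 0.556.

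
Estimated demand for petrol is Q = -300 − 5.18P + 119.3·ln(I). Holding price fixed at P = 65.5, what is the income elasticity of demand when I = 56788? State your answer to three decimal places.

At P = 65.5, I = 56788: Q = 666.697.
Holding P constant, ∂Q/∂I = 119.3/I = 0.0021008.
η_I = (∂Q/∂I)·(I/Q) = 0.0021008 × (56788/666.697) = 0.179.

0.179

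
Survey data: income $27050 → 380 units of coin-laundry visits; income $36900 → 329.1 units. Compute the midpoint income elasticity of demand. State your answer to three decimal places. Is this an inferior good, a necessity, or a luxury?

-0.466 (inferior good)

ΔQ = 329.1 − 380 = -50.9; midpoint Q̄ = (380 + 329.1)/2 = 354.55.
ΔI = 36900 − 27050 = 9850; midpoint Ī = (27050 + 36900)/2 = 31975.
η = (ΔQ/Q̄) ÷ (ΔI/Ī) = (-50.9/354.55) ÷ (9850/31975) = -0.466.
η < 0 ⇒ inferior good.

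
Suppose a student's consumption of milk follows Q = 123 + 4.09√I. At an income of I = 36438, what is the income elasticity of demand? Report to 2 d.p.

At I = 36438: Q = 903.729.
dQ/dI = 4.09/(2√I) = 0.0107131 at this income.
η = (dQ/dI)·(I/Q) = 0.0107131 × (36438/903.729) = 0.43.

0.43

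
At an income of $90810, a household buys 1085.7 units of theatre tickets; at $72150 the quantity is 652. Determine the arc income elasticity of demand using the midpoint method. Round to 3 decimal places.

ΔQ = 652 − 1085.7 = -433.7; midpoint Q̄ = (1085.7 + 652)/2 = 868.85.
ΔI = 72150 − 90810 = -18660; midpoint Ī = (90810 + 72150)/2 = 81480.
η = (ΔQ/Q̄) ÷ (ΔI/Ī) = (-433.7/868.85) ÷ (-18660/81480) = 2.180.

2.180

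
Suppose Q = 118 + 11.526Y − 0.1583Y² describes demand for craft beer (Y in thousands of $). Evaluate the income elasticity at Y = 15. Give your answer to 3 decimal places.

0.398

At Y = 15: Q = 255.2725.
dQ/dY = 11.526 − 0.3166Y = 6.77700.
η = (dQ/dY)·(Y/Q) = 6.77700 × (15/255.2725) = 0.398.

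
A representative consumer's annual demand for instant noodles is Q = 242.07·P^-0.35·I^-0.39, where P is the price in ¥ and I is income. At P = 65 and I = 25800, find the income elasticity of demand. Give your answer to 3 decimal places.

For a multiplicative demand Q = A·P^α·I^β, the income elasticity is β everywhere.
Here β = -0.39, so η = -0.390.

-0.390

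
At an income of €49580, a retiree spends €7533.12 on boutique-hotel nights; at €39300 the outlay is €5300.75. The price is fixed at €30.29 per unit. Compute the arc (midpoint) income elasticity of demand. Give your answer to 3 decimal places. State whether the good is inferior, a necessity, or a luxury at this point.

1.504 (luxury)

With a constant price, Q₁ = 7533.12/30.29 = 248.700 and Q₂ = 5300.75/30.29 = 175.000 (equivalently, work directly with expenditure since P cancels).
Midpoint %ΔQ = (5300.75 − 7533.12)/6416.94 = -0.34789; midpoint %ΔI = (39300 − 49580)/44440 = -0.23132.
η = -0.34789 / -0.23132 = 1.504.
η > 1 ⇒ luxury.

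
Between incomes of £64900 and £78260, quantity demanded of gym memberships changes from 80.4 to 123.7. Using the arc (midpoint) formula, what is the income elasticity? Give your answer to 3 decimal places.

ΔQ = 123.7 − 80.4 = 43.3; midpoint Q̄ = (80.4 + 123.7)/2 = 102.05.
ΔI = 78260 − 64900 = 13360; midpoint Ī = (64900 + 78260)/2 = 71580.
η = (ΔQ/Q̄) ÷ (ΔI/Ī) = (43.3/102.05) ÷ (13360/71580) = 2.273.

2.273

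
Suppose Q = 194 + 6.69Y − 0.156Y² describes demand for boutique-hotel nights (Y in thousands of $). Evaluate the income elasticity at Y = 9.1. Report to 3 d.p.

At Y = 9.1: Q = 241.9606.
dQ/dY = 6.69 − 0.312Y = 3.85080.
η = (dQ/dY)·(Y/Q) = 3.85080 × (9.1/241.9606) = 0.145.

0.145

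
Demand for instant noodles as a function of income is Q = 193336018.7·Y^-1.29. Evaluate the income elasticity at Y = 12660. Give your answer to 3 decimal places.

-1.290

For Q = A·Y^β the income elasticity is constant and equal to β.
Here β = -1.29, so η = -1.290.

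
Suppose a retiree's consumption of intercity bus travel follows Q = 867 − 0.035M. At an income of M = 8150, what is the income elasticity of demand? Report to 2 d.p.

-0.49

At M = 8150: Q = 581.750.
dQ/dM = −0.035.
η = (dQ/dM)·(M/Q) = -0.035 × (8150/581.750) = -0.49.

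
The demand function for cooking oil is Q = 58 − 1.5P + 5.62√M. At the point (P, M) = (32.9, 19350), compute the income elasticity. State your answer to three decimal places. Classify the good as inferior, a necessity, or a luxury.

0.495 (necessity)

At P = 32.9, M = 19350: Q = 790.416.
Holding P constant, ∂Q/∂M = 5.62/(2√M) = 0.0202007.
η_M = (∂Q/∂M)·(M/Q) = 0.0202007 × (19350/790.416) = 0.495.
Since 0 < η < 1, this is a necessity.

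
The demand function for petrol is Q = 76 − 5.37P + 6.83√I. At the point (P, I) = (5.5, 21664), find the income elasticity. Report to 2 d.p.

At P = 5.5, I = 21664: Q = 1051.752.
Holding P constant, ∂Q/∂I = 6.83/(2√I) = 0.0232018.
η_I = (∂Q/∂I)·(I/Q) = 0.0232018 × (21664/1051.752) = 0.48.

0.48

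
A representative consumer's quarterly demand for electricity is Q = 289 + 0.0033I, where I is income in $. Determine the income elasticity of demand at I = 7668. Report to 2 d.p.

0.08

At I = 7668: Q = 314.304.
dQ/dI = 0.0033.
η = (dQ/dI)·(I/Q) = 0.0033 × (7668/314.304) = 0.08.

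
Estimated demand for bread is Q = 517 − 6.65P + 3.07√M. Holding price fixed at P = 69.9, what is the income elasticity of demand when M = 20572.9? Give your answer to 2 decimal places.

0.45

At P = 69.9, M = 20572.9: Q = 492.503.
Holding P constant, ∂Q/∂M = 3.07/(2√M) = 0.0107019.
η_M = (∂Q/∂M)·(M/Q) = 0.0107019 × (20572.9/492.503) = 0.45.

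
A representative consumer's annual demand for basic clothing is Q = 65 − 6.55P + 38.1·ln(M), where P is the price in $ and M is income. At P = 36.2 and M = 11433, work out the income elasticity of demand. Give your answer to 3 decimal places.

0.207

At P = 36.2, M = 11433: Q = 183.906.
Holding P constant, ∂Q/∂M = 38.1/M = 0.00333246.
η_M = (∂Q/∂M)·(M/Q) = 0.00333246 × (11433/183.906) = 0.207.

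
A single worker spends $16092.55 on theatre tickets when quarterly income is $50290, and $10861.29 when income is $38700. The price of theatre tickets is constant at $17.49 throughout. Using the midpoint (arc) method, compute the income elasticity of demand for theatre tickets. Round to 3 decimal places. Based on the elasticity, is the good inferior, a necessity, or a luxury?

1.490 (luxury)

With a constant price, Q₁ = 16092.55/17.49 = 920.100 and Q₂ = 10861.29/17.49 = 621.000 (equivalently, work directly with expenditure since P cancels).
Midpoint %ΔQ = (10861.29 − 16092.55)/13476.92 = -0.38816; midpoint %ΔI = (38700 − 50290)/44495 = -0.26048.
η = -0.38816 / -0.26048 = 1.490.
η > 1 ⇒ luxury.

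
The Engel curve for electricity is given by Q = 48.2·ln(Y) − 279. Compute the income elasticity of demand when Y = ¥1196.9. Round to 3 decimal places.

0.770

At Y = 1196.9: Q = 62.617.
dQ/dY = 48.2/Y = 0.0402707 at this income.
η = (dQ/dY)·(Y/Q) = 0.0402707 × (1196.9/62.617) = 0.770.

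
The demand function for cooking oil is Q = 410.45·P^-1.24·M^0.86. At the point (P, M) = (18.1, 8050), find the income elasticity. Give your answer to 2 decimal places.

0.86

For a multiplicative demand Q = A·P^α·M^β, the income elasticity is β everywhere.
Here β = 0.86, so η = 0.86.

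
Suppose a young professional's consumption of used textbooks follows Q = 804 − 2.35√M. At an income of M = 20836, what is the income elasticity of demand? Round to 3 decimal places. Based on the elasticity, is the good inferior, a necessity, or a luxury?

At M = 20836: Q = 464.785.
dQ/dM = -2.35/(2√M) = -0.00814012 at this income.
η = (dQ/dM)·(M/Q) = -0.00814012 × (20836/464.785) = -0.365.
Since η < 0, the good is an inferior good.

-0.365 (inferior good)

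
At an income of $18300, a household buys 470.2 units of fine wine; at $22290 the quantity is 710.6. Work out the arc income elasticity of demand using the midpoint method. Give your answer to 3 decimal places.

2.071

ΔQ = 710.6 − 470.2 = 240.4; midpoint Q̄ = (470.2 + 710.6)/2 = 590.4.
ΔI = 22290 − 18300 = 3990; midpoint Ī = (18300 + 22290)/2 = 20295.
η = (ΔQ/Q̄) ÷ (ΔI/Ī) = (240.4/590.4) ÷ (3990/20295) = 2.071.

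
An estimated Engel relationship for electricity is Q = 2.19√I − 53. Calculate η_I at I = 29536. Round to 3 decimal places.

0.582

At I = 29536: Q = 323.374.
dQ/dI = 2.19/(2√I) = 0.00637145 at this income.
η = (dQ/dI)·(I/Q) = 0.00637145 × (29536/323.374) = 0.582.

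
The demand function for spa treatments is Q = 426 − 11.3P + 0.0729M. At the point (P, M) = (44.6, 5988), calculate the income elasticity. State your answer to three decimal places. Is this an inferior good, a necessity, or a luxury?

At P = 44.6, M = 5988: Q = 358.545.
Holding P constant, ∂Q/∂M = 0.0729.
η_M = (∂Q/∂M)·(M/Q) = 0.0729 × (5988/358.545) = 1.217.
Since η > 1, this is a luxury.

1.217 (luxury)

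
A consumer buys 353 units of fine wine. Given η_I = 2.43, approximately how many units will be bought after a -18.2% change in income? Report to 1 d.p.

%ΔQ ≈ η × %ΔI = 2.43 × (-18.2%) = -44.226%.
New Q ≈ 353 × (1 − 0.44226) = 196.9.

196.9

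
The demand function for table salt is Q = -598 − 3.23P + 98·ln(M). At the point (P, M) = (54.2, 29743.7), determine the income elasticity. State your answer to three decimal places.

0.415

At P = 54.2, M = 29743.7: Q = 236.371.
Holding P constant, ∂Q/∂M = 98/M = 0.00329482.
η_M = (∂Q/∂M)·(M/Q) = 0.00329482 × (29743.7/236.371) = 0.415.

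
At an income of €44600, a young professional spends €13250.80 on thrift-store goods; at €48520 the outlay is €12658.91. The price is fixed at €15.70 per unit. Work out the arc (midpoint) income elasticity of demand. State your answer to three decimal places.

With a constant price, Q₁ = 13250.80/15.70 = 844.000 and Q₂ = 12658.91/15.70 = 806.300 (equivalently, work directly with expenditure since P cancels).
Midpoint %ΔQ = (12658.91 − 13250.80)/12954.86 = -0.04569; midpoint %ΔI = (48520 − 44600)/46560 = 0.08419.
η = -0.04569 / 0.08419 = -0.543.

-0.543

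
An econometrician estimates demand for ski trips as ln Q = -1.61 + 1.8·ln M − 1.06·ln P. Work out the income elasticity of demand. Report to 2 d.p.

1.80

In a log-linear demand, the coefficient on ln M is the income elasticity.
So η = 1.80.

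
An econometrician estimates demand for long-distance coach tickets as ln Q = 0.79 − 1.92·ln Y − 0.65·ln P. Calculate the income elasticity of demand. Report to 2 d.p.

In a log-linear demand, the coefficient on ln Y is the income elasticity.
So η = -1.92.

-1.92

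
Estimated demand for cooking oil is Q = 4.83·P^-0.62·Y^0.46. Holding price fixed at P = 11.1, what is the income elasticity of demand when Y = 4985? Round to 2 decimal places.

0.46

For a multiplicative demand Q = A·P^α·Y^β, the income elasticity is β everywhere.
Here β = 0.46, so η = 0.46.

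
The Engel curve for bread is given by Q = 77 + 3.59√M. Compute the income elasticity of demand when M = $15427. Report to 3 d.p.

0.426

At M = 15427: Q = 522.898.
dQ/dM = 3.59/(2√M) = 0.0144519 at this income.
η = (dQ/dM)·(M/Q) = 0.0144519 × (15427/522.898) = 0.426.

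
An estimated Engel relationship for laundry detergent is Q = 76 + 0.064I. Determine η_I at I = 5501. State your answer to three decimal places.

At I = 5501: Q = 428.064.
dQ/dI = 0.064.
η = (dQ/dI)·(I/Q) = 0.064 × (5501/428.064) = 0.822.

0.822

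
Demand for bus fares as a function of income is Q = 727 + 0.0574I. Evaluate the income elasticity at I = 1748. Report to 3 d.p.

At I = 1748: Q = 827.335.
dQ/dI = 0.0574.
η = (dQ/dI)·(I/Q) = 0.0574 × (1748/827.335) = 0.121.

0.121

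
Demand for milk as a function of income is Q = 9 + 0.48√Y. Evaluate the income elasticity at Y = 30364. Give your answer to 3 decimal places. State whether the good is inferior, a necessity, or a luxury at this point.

At Y = 30364: Q = 92.641.
dQ/dY = 0.48/(2√Y) = 0.00137731 at this income.
η = (dQ/dY)·(Y/Q) = 0.00137731 × (30364/92.641) = 0.451.
Since 0 < η < 1, the good is a necessity.

0.451 (necessity)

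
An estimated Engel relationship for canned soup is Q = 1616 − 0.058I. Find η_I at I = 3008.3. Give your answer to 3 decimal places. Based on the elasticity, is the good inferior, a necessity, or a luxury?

-0.121 (inferior good)

At I = 3008.3: Q = 1441.519.
dQ/dI = −0.058.
η = (dQ/dI)·(I/Q) = -0.058 × (3008.3/1441.519) = -0.121.
Since η < 0, the good is an inferior good.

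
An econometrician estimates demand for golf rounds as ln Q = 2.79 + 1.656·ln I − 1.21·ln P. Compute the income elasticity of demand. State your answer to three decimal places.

1.656

In a log-linear demand, the coefficient on ln I is the income elasticity.
So η = 1.656.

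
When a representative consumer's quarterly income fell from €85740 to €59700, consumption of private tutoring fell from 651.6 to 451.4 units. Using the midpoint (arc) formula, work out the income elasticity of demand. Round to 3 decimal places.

1.014

ΔQ = 451.4 − 651.6 = -200.2; midpoint Q̄ = (651.6 + 451.4)/2 = 551.5.
ΔI = 59700 − 85740 = -26040; midpoint Ī = (85740 + 59700)/2 = 72720.
η = (ΔQ/Q̄) ÷ (ΔI/Ī) = (-200.2/551.5) ÷ (-26040/72720) = 1.014.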